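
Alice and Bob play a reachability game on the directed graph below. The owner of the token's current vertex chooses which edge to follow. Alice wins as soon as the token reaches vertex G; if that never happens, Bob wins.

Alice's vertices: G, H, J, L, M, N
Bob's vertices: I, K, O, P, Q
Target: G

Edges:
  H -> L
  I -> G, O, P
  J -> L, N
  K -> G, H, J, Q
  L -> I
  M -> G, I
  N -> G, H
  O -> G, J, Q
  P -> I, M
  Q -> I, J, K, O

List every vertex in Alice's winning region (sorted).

G, J, M, N

A0 = {G}
A1: add {M, N} — M (Alice) has M→G; N (Alice) has N→G.
A2: add {J} — J (Alice) has J→N.
A3 = A2; e.g. H (Alice) has no edge into A2. Fixed point.
Alice's winning region = {G, J, M, N}.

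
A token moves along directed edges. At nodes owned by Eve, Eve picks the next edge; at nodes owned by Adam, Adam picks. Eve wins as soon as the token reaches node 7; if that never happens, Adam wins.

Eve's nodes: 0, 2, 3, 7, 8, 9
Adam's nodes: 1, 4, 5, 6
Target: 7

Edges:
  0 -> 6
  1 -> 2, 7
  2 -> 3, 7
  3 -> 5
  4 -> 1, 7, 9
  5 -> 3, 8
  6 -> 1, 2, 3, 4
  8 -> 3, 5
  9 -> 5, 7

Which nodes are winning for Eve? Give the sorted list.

1, 2, 4, 7, 9

A0 = {7}
A1: add {2, 9} — 2 (Eve) has 2→7; 9 (Eve) has 9→7.
A2: add {1} — 1 (Adam): all of {2, 7} already in.
A3: add {4} — 4 (Adam): all of {1, 7, 9} already in.
A4 = A3; e.g. 0 (Eve) has no edge into A3. Fixed point.
Eve's winning region = {1, 2, 4, 7, 9}.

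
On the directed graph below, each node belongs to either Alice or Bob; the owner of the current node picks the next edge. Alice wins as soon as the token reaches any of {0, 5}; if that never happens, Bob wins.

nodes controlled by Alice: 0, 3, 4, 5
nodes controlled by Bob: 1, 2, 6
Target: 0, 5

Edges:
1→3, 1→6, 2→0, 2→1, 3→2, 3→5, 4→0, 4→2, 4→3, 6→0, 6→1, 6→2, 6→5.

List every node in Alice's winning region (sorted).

0, 3, 4, 5

A0 = {0, 5}
A1: add {3, 4} — 3 (Alice) has 3→5; 4 (Alice) has 4→0.
A2 = A1; e.g. 1 (Bob) can still go to 6. Fixed point.
Alice's winning region = {0, 3, 4, 5}.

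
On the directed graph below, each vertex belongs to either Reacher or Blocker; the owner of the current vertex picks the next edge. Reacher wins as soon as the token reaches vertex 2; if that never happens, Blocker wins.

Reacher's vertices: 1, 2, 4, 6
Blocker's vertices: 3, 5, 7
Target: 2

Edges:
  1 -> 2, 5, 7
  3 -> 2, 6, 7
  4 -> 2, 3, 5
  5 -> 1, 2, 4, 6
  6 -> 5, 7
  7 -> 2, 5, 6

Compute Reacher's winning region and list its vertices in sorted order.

1, 2, 4

A0 = {2}
A1: add {1, 4} — 1 (Reacher) has 1→2; 4 (Reacher) has 4→2.
A2 = A1; e.g. 3 (Blocker) can still go to 6. Fixed point.
Reacher's winning region = {1, 2, 4}.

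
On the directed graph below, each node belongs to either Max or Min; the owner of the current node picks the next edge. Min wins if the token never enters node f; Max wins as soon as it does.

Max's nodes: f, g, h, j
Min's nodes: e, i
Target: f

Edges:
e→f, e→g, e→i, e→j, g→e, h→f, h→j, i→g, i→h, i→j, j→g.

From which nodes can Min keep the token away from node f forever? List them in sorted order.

e, g, i, j

A0 = {f}
A1: add {h} — h (Max) has h→f.
A2 = A1; e.g. e (Min) can still go to g. Fixed point.
Max's attractor = {f, h}; Min avoids the target exactly from the complement.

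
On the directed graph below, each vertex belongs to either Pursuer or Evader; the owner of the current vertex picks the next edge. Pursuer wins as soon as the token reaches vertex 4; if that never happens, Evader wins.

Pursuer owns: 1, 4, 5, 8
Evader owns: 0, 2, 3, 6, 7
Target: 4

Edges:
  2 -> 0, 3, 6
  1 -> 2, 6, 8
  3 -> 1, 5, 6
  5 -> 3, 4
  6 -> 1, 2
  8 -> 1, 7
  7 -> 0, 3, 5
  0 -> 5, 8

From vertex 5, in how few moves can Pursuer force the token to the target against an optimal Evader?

1

A0 = {4}
A1: add {5} — 5 (Pursuer) has 5→4.
A2 = A1; e.g. 0 (Evader) can still go to 8. Fixed point.
5 enters the attractor at level 1, so Pursuer can force the target in 1 move from there.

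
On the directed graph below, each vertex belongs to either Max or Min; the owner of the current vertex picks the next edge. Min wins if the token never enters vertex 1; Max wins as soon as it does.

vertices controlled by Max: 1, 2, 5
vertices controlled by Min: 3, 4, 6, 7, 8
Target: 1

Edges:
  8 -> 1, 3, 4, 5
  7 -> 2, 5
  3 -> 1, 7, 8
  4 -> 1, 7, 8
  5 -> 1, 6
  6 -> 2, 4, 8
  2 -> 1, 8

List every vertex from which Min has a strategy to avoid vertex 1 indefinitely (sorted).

A0 = {1}
A1: add {2, 5} — 2 (Max) has 2→1; 5 (Max) has 5→1.
A2: add {7} — 7 (Min): all of {2, 5} already in.
A3 = A2; e.g. 3 (Min) can still go to 8. Fixed point.
Max's attractor = {1, 2, 5, 7}; Min avoids the target exactly from the complement.

3, 4, 6, 8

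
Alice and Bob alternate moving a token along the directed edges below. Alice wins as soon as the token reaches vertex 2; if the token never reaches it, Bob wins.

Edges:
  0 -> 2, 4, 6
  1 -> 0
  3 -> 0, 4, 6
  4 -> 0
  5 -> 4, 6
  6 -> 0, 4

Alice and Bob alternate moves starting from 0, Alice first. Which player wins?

Alice

Track states (vertex, player-to-move).
A0 = {(2,Alice), (2,Bob)}
A1: add {(0,Alice)}.
(0,Alice) ∈ A1 ⇒ Alice forces the target.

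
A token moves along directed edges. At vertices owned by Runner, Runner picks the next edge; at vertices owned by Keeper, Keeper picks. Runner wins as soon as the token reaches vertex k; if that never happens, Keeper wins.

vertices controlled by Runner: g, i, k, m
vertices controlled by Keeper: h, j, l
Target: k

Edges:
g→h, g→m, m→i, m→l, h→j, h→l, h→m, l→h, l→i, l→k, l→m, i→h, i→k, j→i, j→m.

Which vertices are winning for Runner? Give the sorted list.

A0 = {k}
A1: add {i} — i (Runner) has i→k.
A2: add {m} — m (Runner) has m→i.
A3: add {g, j} — g (Runner) has g→m; j (Keeper): all of {i, m} already in.
A4 = A3; e.g. h (Keeper) can still go to l. Fixed point.
Runner's winning region = {g, i, j, k, m}.

g, i, j, k, m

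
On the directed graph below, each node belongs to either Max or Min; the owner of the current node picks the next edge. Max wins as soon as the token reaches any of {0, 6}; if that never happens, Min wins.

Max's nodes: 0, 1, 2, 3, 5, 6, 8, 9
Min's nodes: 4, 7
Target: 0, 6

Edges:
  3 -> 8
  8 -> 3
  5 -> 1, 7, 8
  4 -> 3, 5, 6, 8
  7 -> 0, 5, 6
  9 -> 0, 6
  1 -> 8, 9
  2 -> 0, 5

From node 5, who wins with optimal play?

A0 = {0, 6}
A1: add {2, 9} — 2 (Max) has 2→0; 9 (Max) has 9→0.
A2: add {1} — 1 (Max) has 1→9.
A3: add {5} — 5 (Max) has 5→1.
5 ∈ A3, so Max can force the target.

Max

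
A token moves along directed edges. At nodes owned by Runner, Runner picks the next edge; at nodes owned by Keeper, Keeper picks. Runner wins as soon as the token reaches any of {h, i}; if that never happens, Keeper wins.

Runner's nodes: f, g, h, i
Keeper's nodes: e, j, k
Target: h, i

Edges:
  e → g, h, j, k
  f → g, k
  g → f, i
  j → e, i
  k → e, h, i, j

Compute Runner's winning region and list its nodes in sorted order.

A0 = {h, i}
A1: add {g} — g (Runner) has g→i.
A2: add {f} — f (Runner) has f→g.
A3 = A2; e.g. e (Keeper) can still go to j. Fixed point.
Runner's winning region = {f, g, h, i}.

f, g, h, i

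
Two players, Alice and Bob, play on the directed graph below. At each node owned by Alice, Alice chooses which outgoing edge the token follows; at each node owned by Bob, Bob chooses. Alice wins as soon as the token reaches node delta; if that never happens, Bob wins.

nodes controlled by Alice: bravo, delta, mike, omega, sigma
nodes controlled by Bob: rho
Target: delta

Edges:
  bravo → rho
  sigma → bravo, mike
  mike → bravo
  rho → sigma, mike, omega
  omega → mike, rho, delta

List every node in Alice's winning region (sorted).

delta, omega

A0 = {delta}
A1: add {omega} — omega (Alice) has omega→delta.
A2 = A1; e.g. bravo (Alice) has no edge into A1. Fixed point.
Alice's winning region = {delta, omega}.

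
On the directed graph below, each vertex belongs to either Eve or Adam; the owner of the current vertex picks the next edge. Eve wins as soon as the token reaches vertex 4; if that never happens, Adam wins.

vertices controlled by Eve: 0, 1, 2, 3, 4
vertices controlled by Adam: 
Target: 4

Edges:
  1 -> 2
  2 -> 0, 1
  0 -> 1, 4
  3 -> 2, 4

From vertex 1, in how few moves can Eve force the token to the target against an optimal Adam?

A0 = {4}
A1: add {0, 3} — 0 (Eve) has 0→4; 3 (Eve) has 3→4.
A2: add {2} — 2 (Eve) has 2→0.
A3: add {1} — 1 (Eve) has 1→2.
A3 = all vertices. Fixed point.
1 enters the attractor at level 3, so Eve can force the target in 3 moves from there.

3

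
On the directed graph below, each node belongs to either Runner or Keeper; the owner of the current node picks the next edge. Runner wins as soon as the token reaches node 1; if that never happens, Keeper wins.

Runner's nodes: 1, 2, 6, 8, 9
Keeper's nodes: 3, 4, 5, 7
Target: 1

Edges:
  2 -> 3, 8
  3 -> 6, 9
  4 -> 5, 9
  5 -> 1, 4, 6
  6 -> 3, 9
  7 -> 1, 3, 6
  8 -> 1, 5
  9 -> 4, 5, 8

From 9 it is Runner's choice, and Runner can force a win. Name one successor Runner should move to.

8

A0 = {1}
A1: add {8} — 8 (Runner) has 8→1.
A2: add {2, 9} — 2 (Runner) has 2→8; 9 (Runner) has 9→8.
A3: add {6} — 6 (Runner) has 6→9.
A4: add {3} — 3 (Keeper): all of {6, 9} already in.
A5: add {7} — 7 (Keeper): all of {1, 3, 6} already in.
A6 = A5; e.g. 4 (Keeper) can still go to 5. Fixed point.
From 9, successor 8 is in the attractor (rank 1); the other successors 4, 5 are not.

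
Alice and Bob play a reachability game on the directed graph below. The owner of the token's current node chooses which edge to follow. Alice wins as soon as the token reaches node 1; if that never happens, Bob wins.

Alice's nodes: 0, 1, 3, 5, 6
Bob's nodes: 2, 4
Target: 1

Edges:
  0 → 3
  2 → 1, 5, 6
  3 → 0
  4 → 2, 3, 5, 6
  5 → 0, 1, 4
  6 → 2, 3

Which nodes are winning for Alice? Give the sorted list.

A0 = {1}
A1: add {5} — 5 (Alice) has 5→1.
A2 = A1; e.g. 0 (Alice) has no edge into A1. Fixed point.
Alice's winning region = {1, 5}.

1, 5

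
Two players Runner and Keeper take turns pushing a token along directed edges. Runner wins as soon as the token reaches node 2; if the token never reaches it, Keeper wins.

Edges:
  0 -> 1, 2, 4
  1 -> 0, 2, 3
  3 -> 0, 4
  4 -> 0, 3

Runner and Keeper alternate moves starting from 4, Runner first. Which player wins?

Track states (vertex, player-to-move).
A0 = {(2,Runner), (2,Keeper)}
A1: add {(0,Runner), (1,Runner)}.
A2 = A1; e.g. (0,Keeper) stays out. (4,Runner) never enters ⇒ Keeper avoids the target.

Keeper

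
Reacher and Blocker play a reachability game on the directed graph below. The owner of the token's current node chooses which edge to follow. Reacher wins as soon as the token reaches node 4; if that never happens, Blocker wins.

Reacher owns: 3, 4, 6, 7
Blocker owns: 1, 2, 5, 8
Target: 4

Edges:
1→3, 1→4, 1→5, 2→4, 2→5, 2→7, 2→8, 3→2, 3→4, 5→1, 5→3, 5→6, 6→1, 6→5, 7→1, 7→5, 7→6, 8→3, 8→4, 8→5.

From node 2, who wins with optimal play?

A0 = {4}
A1: add {3} — 3 (Reacher) has 3→4.
A2 = A1; e.g. 1 (Blocker) can still go to 5. Fixed point.
2 never enters the attractor, so Blocker can avoid the target forever.

Blocker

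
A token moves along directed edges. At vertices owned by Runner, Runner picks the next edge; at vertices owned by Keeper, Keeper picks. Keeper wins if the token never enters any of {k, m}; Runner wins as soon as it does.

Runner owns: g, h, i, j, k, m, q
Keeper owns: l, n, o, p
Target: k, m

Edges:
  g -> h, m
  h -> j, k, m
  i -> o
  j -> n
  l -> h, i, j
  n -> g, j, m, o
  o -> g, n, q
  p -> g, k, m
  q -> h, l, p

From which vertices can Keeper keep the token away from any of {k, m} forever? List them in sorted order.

A0 = {k, m}
A1: add {g, h} — g (Runner) has g→m; h (Runner) has h→k.
A2: add {p, q} — p (Keeper): all of {g, k, m} already in; q (Runner) has q→h.
A3 = A2; e.g. i (Runner) has no edge into A2. Fixed point.
Runner's attractor = {g, h, k, m, p, q}; Keeper avoids the target exactly from the complement.

i, j, l, n, o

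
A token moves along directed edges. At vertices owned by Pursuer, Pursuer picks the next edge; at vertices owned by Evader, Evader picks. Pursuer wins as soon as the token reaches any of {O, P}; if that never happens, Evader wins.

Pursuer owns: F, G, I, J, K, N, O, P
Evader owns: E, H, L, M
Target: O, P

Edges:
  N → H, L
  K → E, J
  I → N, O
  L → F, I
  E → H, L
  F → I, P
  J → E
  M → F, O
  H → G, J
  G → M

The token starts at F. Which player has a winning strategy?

Pursuer

A0 = {O, P}
A1: add {F, I} — F (Pursuer) has F→P; I (Pursuer) has I→O.
F ∈ A1, so Pursuer can force the target.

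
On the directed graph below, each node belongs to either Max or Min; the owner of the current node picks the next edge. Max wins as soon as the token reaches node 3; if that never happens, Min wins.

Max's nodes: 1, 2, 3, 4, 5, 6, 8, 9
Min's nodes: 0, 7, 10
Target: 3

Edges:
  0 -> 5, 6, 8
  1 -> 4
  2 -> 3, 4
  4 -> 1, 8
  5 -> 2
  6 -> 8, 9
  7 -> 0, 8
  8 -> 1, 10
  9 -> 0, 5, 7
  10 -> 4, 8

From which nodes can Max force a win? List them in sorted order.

A0 = {3}
A1: add {2} — 2 (Max) has 2→3.
A2: add {5} — 5 (Max) has 5→2.
A3: add {9} — 9 (Max) has 9→5.
A4: add {6} — 6 (Max) has 6→9.
A5 = A4; e.g. 0 (Min) can still go to 8. Fixed point.
Max's winning region = {2, 3, 5, 6, 9}.

2, 3, 5, 6, 9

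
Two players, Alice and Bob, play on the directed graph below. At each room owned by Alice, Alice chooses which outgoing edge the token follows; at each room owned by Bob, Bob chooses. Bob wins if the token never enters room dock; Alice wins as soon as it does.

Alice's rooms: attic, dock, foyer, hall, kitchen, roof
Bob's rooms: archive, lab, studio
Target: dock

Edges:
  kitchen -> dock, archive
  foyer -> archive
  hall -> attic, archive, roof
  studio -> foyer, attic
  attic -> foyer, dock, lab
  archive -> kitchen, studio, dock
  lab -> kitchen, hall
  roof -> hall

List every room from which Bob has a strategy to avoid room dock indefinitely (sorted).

A0 = {dock}
A1: add {attic, kitchen} — kitchen (Alice) has kitchen→dock; attic (Alice) has attic→dock.
A2: add {hall} — hall (Alice) has hall→attic.
A3: add {lab, roof} — lab (Bob): all of {kitchen, hall} already in; roof (Alice) has roof→hall.
A4 = A3; e.g. foyer (Alice) has no edge into A3. Fixed point.
Alice's attractor = {attic, dock, hall, kitchen, lab, roof}; Bob avoids the target exactly from the complement.

archive, foyer, studio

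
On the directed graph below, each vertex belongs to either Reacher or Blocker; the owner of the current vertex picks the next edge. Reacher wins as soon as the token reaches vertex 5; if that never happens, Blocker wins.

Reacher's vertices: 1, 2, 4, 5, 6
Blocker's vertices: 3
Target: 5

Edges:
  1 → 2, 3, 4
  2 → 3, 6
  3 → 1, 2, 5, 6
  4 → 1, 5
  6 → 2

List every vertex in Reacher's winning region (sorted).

1, 4, 5

A0 = {5}
A1: add {4} — 4 (Reacher) has 4→5.
A2: add {1} — 1 (Reacher) has 1→4.
A3 = A2; e.g. 2 (Reacher) has no edge into A2. Fixed point.
Reacher's winning region = {1, 4, 5}.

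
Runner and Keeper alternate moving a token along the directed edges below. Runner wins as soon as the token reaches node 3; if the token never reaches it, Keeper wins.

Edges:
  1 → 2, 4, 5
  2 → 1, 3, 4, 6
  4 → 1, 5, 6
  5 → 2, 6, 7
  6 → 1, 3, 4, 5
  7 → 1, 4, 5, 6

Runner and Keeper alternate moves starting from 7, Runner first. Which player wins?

Keeper

Track states (vertex, player-to-move).
A0 = {(3,Runner), (3,Keeper)}
A1: add {(2,Runner), (6,Runner)}.
A2 = A1; e.g. (1,Runner) stays out. (7,Runner) never enters ⇒ Keeper avoids the target.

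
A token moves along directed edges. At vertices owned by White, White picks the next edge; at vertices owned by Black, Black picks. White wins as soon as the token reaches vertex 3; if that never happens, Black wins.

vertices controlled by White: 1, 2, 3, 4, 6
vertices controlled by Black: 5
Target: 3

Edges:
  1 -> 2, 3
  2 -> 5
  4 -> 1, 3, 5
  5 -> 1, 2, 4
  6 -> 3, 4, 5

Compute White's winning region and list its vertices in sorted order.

1, 3, 4, 6

A0 = {3}
A1: add {1, 4, 6} — 1 (White) has 1→3; 4 (White) has 4→3; 6 (White) has 6→3.
A2 = A1; e.g. 2 (White) has no edge into A1. Fixed point.
White's winning region = {1, 3, 4, 6}.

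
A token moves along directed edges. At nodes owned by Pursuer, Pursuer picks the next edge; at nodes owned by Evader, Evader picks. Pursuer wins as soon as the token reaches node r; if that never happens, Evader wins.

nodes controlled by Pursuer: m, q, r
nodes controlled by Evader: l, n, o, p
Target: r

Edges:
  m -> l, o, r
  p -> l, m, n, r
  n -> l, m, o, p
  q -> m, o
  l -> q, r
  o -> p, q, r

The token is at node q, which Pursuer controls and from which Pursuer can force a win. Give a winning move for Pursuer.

m

A0 = {r}
A1: add {m} — m (Pursuer) has m→r.
A2: add {q} — q (Pursuer) has q→m.
A3: add {l} — l (Evader): all of {q, r} already in.
A4 = A3; e.g. n (Evader) can still go to o. Fixed point.
From q, successor m is in the attractor (rank 1); the other successor o is not.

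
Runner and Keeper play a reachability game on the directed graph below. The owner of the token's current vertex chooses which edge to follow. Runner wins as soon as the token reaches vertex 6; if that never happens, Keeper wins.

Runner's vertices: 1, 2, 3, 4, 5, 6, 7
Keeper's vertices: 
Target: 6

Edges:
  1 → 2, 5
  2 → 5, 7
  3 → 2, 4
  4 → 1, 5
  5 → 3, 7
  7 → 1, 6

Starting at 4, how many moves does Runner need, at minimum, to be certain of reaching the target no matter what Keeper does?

A0 = {6}
A1: add {7} — 7 (Runner) has 7→6.
A2: add {2, 5} — 2 (Runner) has 2→7; 5 (Runner) has 5→7.
A3: add {1, 3, 4} — 1 (Runner) has 1→2; 3 (Runner) has 3→2; 4 (Runner) has 4→5.
A3 = all vertices. Fixed point.
4 enters the attractor at level 3, so Runner can force the target in 3 moves from there.

3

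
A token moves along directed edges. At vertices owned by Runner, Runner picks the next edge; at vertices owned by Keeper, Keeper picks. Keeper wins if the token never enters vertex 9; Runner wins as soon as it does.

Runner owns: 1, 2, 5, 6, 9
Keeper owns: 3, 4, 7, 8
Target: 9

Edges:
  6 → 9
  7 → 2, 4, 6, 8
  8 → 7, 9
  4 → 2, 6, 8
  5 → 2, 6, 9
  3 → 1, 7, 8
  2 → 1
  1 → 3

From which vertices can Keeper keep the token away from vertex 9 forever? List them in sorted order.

1, 2, 3, 4, 7, 8

A0 = {9}
A1: add {5, 6} — 5 (Runner) has 5→9; 6 (Runner) has 6→9.
A2 = A1; e.g. 1 (Runner) has no edge into A1. Fixed point.
Runner's attractor = {5, 6, 9}; Keeper avoids the target exactly from the complement.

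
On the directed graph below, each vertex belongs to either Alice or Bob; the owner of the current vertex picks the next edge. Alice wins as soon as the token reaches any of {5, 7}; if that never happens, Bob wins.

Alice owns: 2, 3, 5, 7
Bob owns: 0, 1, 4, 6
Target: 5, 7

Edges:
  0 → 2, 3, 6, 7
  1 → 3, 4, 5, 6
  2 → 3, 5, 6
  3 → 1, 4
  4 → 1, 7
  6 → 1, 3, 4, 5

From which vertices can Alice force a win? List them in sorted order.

2, 5, 7

A0 = {5, 7}
A1: add {2} — 2 (Alice) has 2→5.
A2 = A1; e.g. 0 (Bob) can still go to 3. Fixed point.
Alice's winning region = {2, 5, 7}.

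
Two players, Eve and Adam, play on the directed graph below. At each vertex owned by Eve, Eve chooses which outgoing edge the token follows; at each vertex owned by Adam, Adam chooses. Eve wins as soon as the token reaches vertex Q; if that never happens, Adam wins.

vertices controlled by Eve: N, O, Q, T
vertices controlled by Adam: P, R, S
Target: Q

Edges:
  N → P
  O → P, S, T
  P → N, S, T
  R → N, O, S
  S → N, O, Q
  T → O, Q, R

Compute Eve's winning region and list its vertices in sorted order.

O, Q, T

A0 = {Q}
A1: add {T} — T (Eve) has T→Q.
A2: add {O} — O (Eve) has O→T.
A3 = A2; e.g. N (Eve) has no edge into A2. Fixed point.
Eve's winning region = {O, Q, T}.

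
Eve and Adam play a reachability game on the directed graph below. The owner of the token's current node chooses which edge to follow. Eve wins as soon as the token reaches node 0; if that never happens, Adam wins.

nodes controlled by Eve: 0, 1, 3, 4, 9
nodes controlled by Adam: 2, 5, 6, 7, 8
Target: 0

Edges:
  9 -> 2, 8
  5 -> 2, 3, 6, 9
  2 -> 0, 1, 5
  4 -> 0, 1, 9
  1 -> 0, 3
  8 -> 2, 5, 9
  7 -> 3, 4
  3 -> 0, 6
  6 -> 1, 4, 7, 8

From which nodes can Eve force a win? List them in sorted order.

0, 1, 3, 4, 7

A0 = {0}
A1: add {1, 3, 4} — 1 (Eve) has 1→0; 3 (Eve) has 3→0; 4 (Eve) has 4→0.
A2: add {7} — 7 (Adam): all of {3, 4} already in.
A3 = A2; e.g. 2 (Adam) can still go to 5. Fixed point.
Eve's winning region = {0, 1, 3, 4, 7}.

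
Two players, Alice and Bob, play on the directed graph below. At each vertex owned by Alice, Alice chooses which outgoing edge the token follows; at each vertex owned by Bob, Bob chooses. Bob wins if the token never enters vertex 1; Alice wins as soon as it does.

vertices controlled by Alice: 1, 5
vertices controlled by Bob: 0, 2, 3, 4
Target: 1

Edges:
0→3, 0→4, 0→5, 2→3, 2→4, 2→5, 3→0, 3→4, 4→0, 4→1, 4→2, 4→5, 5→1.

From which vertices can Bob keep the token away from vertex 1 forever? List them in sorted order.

0, 2, 3, 4

A0 = {1}
A1: add {5} — 5 (Alice) has 5→1.
A2 = A1; e.g. 0 (Bob) can still go to 3. Fixed point.
Alice's attractor = {1, 5}; Bob avoids the target exactly from the complement.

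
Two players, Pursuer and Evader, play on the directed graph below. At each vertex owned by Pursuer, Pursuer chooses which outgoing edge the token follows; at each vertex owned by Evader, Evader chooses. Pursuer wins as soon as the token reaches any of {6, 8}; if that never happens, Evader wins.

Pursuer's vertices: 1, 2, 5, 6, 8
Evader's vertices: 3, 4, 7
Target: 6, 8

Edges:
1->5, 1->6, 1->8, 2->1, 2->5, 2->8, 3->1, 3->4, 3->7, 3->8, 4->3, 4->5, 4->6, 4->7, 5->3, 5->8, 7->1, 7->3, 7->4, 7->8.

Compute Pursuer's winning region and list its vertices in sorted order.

A0 = {6, 8}
A1: add {1, 2, 5} — 1 (Pursuer) has 1→6; 2 (Pursuer) has 2→8; 5 (Pursuer) has 5→8.
A2 = A1; e.g. 3 (Evader) can still go to 4. Fixed point.
Pursuer's winning region = {1, 2, 5, 6, 8}.

1, 2, 5, 6, 8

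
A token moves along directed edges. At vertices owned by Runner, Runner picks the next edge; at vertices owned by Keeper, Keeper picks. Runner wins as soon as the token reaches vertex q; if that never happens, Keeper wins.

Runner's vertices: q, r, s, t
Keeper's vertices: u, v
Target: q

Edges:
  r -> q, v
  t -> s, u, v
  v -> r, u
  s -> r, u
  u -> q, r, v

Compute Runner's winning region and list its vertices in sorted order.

A0 = {q}
A1: add {r} — r (Runner) has r→q.
A2: add {s} — s (Runner) has s→r.
A3: add {t} — t (Runner) has t→s.
A4 = A3; e.g. u (Keeper) can still go to v. Fixed point.
Runner's winning region = {q, r, s, t}.

q, r, s, t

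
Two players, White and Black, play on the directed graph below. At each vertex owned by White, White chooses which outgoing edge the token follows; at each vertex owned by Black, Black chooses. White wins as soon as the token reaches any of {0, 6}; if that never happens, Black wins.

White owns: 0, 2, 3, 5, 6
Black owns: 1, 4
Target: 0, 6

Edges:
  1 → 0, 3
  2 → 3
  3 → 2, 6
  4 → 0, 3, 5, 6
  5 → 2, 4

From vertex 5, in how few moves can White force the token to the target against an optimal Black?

3

A0 = {0, 6}
A1: add {3} — 3 (White) has 3→6.
A2: add {1, 2} — 1 (Black): all of {0, 3} already in; 2 (White) has 2→3.
A3: add {5} — 5 (White) has 5→2.
5 enters the attractor at level 3, so White can force the target in 3 moves from there.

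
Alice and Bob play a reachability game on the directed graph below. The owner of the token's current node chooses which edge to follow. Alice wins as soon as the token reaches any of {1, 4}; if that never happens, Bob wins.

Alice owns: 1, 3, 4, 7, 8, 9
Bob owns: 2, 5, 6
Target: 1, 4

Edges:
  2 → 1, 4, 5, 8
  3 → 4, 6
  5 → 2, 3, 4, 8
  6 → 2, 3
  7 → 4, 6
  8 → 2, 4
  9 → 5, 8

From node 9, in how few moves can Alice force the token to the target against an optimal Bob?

2

A0 = {1, 4}
A1: add {3, 7, 8} — 3 (Alice) has 3→4; 7 (Alice) has 7→4; 8 (Alice) has 8→4.
A2: add {9} — 9 (Alice) has 9→8.
A3 = A2; e.g. 2 (Bob) can still go to 5. Fixed point.
9 enters the attractor at level 2, so Alice can force the target in 2 moves from there.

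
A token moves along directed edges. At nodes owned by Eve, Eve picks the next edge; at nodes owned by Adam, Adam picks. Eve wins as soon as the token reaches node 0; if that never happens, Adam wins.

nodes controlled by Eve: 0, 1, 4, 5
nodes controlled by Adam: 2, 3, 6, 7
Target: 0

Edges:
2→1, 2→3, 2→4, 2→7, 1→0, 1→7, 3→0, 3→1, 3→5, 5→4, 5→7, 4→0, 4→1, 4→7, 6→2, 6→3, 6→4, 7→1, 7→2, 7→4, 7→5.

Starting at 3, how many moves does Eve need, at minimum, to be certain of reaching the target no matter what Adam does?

A0 = {0}
A1: add {1, 4} — 1 (Eve) has 1→0; 4 (Eve) has 4→0.
A2: add {5} — 5 (Eve) has 5→4.
A3: add {3} — 3 (Adam): all of {0, 1, 5} already in.
A4 = A3; e.g. 2 (Adam) can still go to 7. Fixed point.
3 enters the attractor at level 3, so Eve can force the target in 3 moves from there.

3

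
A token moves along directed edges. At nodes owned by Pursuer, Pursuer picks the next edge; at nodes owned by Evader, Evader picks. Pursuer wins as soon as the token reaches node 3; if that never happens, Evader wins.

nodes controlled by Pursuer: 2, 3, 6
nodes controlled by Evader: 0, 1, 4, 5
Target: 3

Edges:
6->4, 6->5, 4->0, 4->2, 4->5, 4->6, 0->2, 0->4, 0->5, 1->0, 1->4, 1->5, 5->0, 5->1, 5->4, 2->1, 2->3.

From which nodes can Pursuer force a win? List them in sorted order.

A0 = {3}
A1: add {2} — 2 (Pursuer) has 2→3.
A2 = A1; e.g. 0 (Evader) can still go to 4. Fixed point.
Pursuer's winning region = {2, 3}.

2, 3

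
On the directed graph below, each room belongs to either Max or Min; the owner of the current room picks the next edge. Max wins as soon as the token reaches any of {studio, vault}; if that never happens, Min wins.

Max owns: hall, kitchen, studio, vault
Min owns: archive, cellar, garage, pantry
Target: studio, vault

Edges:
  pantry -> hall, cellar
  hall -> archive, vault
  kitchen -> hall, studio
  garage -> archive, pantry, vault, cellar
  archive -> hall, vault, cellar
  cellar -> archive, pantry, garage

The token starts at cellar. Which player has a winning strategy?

A0 = {studio, vault}
A1: add {hall, kitchen} — hall (Max) has hall→vault; kitchen (Max) has kitchen→studio.
A2 = A1; e.g. archive (Min) can still go to cellar. Fixed point.
cellar never enters the attractor, so Min can avoid the target forever.

Min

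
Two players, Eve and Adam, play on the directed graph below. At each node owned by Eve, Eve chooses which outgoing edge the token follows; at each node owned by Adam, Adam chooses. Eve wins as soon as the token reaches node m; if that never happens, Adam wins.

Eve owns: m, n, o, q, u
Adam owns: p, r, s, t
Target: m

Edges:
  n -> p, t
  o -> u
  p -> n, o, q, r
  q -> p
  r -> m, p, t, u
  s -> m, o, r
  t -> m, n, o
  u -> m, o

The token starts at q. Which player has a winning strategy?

A0 = {m}
A1: add {u} — u (Eve) has u→m.
A2: add {o} — o (Eve) has o→u.
A3 = A2; e.g. n (Eve) has no edge into A2. Fixed point.
q never enters the attractor, so Adam can avoid the target forever.

Adam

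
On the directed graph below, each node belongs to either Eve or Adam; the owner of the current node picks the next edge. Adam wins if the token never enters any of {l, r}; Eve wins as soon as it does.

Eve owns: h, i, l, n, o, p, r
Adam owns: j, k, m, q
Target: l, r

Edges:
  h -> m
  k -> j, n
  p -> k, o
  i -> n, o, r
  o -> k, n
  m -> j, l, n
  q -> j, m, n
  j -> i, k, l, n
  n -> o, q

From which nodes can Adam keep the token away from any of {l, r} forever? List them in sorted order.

A0 = {l, r}
A1: add {i} — i (Eve) has i→r.
A2 = A1; e.g. h (Eve) has no edge into A1. Fixed point.
Eve's attractor = {i, l, r}; Adam avoids the target exactly from the complement.

h, j, k, m, n, o, p, q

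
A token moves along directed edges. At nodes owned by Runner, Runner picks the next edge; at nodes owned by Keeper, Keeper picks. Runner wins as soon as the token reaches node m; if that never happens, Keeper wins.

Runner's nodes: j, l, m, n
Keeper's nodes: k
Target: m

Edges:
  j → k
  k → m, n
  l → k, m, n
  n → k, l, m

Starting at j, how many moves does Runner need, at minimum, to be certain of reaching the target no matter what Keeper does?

A0 = {m}
A1: add {l, n} — l (Runner) has l→m; n (Runner) has n→m.
A2: add {k} — k (Keeper): all of {m, n} already in.
A3: add {j} — j (Runner) has j→k.
A3 = all vertices. Fixed point.
j enters the attractor at level 3, so Runner can force the target in 3 moves from there.

3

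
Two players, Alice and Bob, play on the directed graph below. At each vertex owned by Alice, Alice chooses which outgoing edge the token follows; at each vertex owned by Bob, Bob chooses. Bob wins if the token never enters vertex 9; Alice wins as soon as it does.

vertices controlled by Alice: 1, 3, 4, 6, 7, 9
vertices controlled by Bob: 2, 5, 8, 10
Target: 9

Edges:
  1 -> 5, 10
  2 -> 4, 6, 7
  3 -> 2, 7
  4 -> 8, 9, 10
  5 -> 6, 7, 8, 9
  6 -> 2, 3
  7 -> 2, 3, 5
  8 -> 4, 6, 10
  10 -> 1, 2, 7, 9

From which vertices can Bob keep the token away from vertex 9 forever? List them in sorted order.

A0 = {9}
A1: add {4} — 4 (Alice) has 4→9.
A2 = A1; e.g. 1 (Alice) has no edge into A1. Fixed point.
Alice's attractor = {4, 9}; Bob avoids the target exactly from the complement.

1, 2, 3, 5, 6, 7, 8, 10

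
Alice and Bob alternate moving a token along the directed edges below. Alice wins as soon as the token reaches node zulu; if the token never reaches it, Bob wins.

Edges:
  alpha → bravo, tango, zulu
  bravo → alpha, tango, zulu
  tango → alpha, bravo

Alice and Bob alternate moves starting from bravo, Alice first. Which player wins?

Alice

Track states (vertex, player-to-move).
A0 = {(zulu,Alice), (zulu,Bob)}
A1: add {(alpha,Alice), (bravo,Alice)}.
(bravo,Alice) ∈ A1 ⇒ Alice forces the target.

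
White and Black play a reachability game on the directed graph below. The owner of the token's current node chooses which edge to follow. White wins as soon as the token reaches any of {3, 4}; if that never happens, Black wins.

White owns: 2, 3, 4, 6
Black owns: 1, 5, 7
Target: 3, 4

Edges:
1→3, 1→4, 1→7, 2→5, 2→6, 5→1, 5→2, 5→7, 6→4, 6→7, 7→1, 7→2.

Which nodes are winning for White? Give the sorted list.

2, 3, 4, 6

A0 = {3, 4}
A1: add {6} — 6 (White) has 6→4.
A2: add {2} — 2 (White) has 2→6.
A3 = A2; e.g. 1 (Black) can still go to 7. Fixed point.
White's winning region = {2, 3, 4, 6}.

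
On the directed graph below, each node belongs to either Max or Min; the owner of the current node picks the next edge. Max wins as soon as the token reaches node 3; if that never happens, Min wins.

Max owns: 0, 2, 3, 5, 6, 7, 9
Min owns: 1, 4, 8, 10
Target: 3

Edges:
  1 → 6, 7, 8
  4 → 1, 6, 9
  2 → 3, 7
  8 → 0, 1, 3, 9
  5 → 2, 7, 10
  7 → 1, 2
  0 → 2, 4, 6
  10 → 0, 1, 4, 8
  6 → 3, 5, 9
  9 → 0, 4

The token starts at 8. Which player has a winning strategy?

A0 = {3}
A1: add {2, 6} — 2 (Max) has 2→3; 6 (Max) has 6→3.
A2: add {0, 5, 7} — 0 (Max) has 0→2; 5 (Max) has 5→2; 7 (Max) has 7→2.
A3: add {9} — 9 (Max) has 9→0.
A4 = A3; e.g. 1 (Min) can still go to 8. Fixed point.
8 never enters the attractor, so Min can avoid the target forever.

Min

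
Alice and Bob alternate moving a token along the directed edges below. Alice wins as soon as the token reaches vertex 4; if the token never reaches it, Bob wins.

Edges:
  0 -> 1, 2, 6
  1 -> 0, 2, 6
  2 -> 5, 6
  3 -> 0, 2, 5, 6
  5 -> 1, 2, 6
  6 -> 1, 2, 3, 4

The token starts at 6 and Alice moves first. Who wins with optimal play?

Track states (vertex, player-to-move).
A0 = {(4,Alice), (4,Bob)}
A1: add {(6,Alice)}.
(6,Alice) ∈ A1 ⇒ Alice forces the target.

Alice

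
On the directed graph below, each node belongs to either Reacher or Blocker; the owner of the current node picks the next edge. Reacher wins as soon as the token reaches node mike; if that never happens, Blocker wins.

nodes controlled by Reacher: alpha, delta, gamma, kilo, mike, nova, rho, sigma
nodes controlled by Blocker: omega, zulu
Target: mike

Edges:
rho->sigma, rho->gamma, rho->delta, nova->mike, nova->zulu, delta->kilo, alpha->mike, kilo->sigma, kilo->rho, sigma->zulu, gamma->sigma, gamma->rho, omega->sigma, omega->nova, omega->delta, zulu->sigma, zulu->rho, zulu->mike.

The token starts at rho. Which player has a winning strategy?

Blocker

A0 = {mike}
A1: add {alpha, nova} — alpha (Reacher) has alpha→mike; nova (Reacher) has nova→mike.
A2 = A1; e.g. kilo (Reacher) has no edge into A1. Fixed point.
rho never enters the attractor, so Blocker can avoid the target forever.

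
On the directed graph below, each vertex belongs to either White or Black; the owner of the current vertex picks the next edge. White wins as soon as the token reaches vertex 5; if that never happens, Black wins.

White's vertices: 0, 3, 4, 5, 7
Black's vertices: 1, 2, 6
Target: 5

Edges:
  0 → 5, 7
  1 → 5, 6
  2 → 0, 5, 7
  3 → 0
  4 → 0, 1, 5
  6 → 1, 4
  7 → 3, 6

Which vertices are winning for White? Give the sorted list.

A0 = {5}
A1: add {0, 4} — 0 (White) has 0→5; 4 (White) has 4→5.
A2: add {3} — 3 (White) has 3→0.
A3: add {7} — 7 (White) has 7→3.
A4: add {2} — 2 (Black): all of {0, 5, 7} already in.
A5 = A4; e.g. 1 (Black) can still go to 6. Fixed point.
White's winning region = {0, 2, 3, 4, 5, 7}.

0, 2, 3, 4, 5, 7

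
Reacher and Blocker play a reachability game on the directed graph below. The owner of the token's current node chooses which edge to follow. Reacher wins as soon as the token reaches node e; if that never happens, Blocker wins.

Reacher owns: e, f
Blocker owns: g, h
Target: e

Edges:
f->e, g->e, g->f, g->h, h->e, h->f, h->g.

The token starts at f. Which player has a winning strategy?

Reacher

A0 = {e}
A1: add {f} — f (Reacher) has f→e.
A2 = A1; e.g. g (Blocker) can still go to h. Fixed point.
f ∈ A1, so Reacher can force the target.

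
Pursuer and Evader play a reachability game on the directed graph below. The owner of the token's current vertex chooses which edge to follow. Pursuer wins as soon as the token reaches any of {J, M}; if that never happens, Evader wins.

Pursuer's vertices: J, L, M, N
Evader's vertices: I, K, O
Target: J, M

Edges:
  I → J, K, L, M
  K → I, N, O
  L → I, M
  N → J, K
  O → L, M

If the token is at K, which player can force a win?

A0 = {J, M}
A1: add {L, N} — L (Pursuer) has L→M; N (Pursuer) has N→J.
A2: add {O} — O (Evader): all of {L, M} already in.
A3 = A2; e.g. I (Evader) can still go to K. Fixed point.
K never enters the attractor, so Evader can avoid the target forever.

Evader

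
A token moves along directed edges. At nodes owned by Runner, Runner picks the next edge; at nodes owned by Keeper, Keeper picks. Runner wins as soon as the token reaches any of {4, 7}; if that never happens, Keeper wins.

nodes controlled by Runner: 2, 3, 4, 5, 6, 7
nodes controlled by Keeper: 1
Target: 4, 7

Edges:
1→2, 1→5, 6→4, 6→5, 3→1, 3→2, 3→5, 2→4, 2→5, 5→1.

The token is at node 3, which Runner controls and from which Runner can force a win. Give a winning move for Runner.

A0 = {4, 7}
A1: add {2, 6} — 2 (Runner) has 2→4; 6 (Runner) has 6→4.
A2: add {3} — 3 (Runner) has 3→2.
A3 = A2; e.g. 1 (Keeper) can still go to 5. Fixed point.
From 3, successor 2 is in the attractor (rank 1); the other successors 1, 5 are not.

2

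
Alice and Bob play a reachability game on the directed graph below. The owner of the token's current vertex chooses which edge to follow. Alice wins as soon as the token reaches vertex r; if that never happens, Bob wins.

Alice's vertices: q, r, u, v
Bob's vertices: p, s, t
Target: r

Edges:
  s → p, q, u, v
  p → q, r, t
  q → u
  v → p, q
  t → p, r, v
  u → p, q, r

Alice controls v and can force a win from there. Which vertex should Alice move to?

q

A0 = {r}
A1: add {u} — u (Alice) has u→r.
A2: add {q} — q (Alice) has q→u.
A3: add {v} — v (Alice) has v→q.
A4 = A3; e.g. p (Bob) can still go to t. Fixed point.
From v, successor q is in the attractor (rank 2); the other successor p is not.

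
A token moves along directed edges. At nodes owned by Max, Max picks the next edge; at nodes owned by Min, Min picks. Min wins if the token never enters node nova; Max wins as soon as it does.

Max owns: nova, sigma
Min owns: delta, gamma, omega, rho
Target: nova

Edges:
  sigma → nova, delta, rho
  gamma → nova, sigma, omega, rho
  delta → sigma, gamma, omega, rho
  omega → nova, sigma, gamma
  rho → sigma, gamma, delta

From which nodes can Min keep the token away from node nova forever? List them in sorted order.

delta, gamma, omega, rho

A0 = {nova}
A1: add {sigma} — sigma (Max) has sigma→nova.
A2 = A1; e.g. gamma (Min) can still go to omega. Fixed point.
Max's attractor = {nova, sigma}; Min avoids the target exactly from the complement.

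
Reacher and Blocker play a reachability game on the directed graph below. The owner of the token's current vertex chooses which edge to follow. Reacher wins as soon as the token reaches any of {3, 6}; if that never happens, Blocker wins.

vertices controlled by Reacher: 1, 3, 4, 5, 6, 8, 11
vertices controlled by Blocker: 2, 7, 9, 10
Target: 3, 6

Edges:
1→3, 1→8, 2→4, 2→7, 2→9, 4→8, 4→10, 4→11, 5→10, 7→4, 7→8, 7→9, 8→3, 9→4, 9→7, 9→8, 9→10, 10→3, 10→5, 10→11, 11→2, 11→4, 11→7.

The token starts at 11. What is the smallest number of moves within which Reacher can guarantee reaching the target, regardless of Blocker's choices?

3

A0 = {3, 6}
A1: add {1, 8} — 1 (Reacher) has 1→3; 8 (Reacher) has 8→3.
A2: add {4} — 4 (Reacher) has 4→8.
A3: add {11} — 11 (Reacher) has 11→4.
A4 = A3; e.g. 2 (Blocker) can still go to 7. Fixed point.
11 enters the attractor at level 3, so Reacher can force the target in 3 moves from there.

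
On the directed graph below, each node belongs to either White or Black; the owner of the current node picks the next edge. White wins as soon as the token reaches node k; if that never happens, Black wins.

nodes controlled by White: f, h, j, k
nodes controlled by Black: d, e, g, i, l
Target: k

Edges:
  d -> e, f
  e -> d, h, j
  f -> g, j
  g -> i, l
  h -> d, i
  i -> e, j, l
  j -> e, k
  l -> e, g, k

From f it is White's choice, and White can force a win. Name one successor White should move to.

j

A0 = {k}
A1: add {j} — j (White) has j→k.
A2: add {f} — f (White) has f→j.
A3 = A2; e.g. d (Black) can still go to e. Fixed point.
From f, successor j is in the attractor (rank 1); the other successor g is not.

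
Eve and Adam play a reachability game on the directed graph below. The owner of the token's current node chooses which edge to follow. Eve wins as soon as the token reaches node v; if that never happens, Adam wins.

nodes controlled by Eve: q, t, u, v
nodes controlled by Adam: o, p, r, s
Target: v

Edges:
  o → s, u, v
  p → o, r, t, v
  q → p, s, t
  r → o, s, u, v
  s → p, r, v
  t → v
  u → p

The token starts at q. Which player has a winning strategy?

A0 = {v}
A1: add {t} — t (Eve) has t→v.
A2: add {q} — q (Eve) has q→t.
A3 = A2; e.g. o (Adam) can still go to s. Fixed point.
q ∈ A2, so Eve can force the target.

Eve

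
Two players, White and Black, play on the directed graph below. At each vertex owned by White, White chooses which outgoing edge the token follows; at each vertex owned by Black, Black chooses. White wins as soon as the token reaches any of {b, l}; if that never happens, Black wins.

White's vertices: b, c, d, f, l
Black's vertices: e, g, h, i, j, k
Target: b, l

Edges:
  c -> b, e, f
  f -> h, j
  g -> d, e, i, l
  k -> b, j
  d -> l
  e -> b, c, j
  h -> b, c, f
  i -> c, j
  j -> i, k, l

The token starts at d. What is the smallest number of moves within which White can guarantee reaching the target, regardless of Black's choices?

1

A0 = {b, l}
A1: add {c, d} — c (White) has c→b; d (White) has d→l.
A2 = A1; e.g. e (Black) can still go to j. Fixed point.
d enters the attractor at level 1, so White can force the target in 1 move from there.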